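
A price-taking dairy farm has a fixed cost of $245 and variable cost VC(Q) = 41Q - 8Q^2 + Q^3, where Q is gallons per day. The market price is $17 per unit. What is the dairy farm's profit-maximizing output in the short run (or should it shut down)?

Shut down

From TC, MC = TC'(Q) = 41 - 16Q + 3Q^2 and AVC = VC/Q = 41 - 8Q + Q^2.
AVC hits its minimum where MC = AVC, at Q = 4, giving min AVC = 41 - 8·4 + 4^2 = $25.
Since P = $17 < min AVC = $25, price fails to cover variable cost at any output.
Best response: produce nothing and absorb the $245 fixed cost.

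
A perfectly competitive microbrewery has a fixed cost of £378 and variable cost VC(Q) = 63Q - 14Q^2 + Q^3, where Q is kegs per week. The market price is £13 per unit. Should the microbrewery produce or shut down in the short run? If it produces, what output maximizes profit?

Shut down

Strip out fixed cost: VC = 63Q - 14Q^2 + Q^3. Then AVC = 63 - 14Q + Q^2 and MC = 63 - 28Q + 3Q^2.
AVC hits its minimum where MC = AVC, at Q = 7, giving min AVC = 63 - 14·7 + 7^2 = £14.
P = £13 lies below min AVC = £14; no output level covers variable cost.
The firm minimizes its loss by shutting down and losing only its fixed cost of £378.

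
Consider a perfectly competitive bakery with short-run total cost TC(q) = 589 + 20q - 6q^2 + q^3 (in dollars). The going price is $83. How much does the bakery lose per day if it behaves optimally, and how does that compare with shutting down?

AVC = 20 - 6q + q^2; min AVC = $11 at q = 3. Since P = $83 ≥ min AVC, the firm produces.
MC = 20 - 12q + 3q^2. Setting P = MC and taking the root on the rising branch gives q* = 7.
TR = 83·7 = 581. TC = 589 + 189 = 778. Profit = 581 − 778 = -$197.
That loss of $197 beats the $589 the firm would lose by shutting down; producing recovers $392 of fixed cost.

Profit = -$197 at q = 7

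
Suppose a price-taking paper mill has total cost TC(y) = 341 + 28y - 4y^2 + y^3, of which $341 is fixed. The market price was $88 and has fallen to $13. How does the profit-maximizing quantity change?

Output falls from 6 to 0 (the firm shuts down)

MC = 28 - 8y + 3y^2; the shutdown threshold is min AVC = $24 (at y = 2).
At P = $88 ≥ min AVC, set P = MC on the rising branch: y = 6.
At P = $13 < min AVC = $24, price no longer covers variable cost at any output, so the firm shuts down: y = 0.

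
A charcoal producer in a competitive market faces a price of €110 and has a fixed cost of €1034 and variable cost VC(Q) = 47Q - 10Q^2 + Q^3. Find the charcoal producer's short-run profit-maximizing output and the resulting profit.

AVC = 47 - 10Q + Q^2; min AVC = €22 at Q = 5. Since P = €110 ≥ min AVC, the firm produces.
With MC = 47 - 20Q + 3Q^2, P = MC on the upward-sloping part at Q* = 9.
TR = 110·9 = 990. TC = 1034 + 342 = 1376. Profit = 990 − 1376 = -€386.
That loss of €386 beats the €1034 the firm would lose by shutting down; producing recovers €648 of fixed cost.

Profit = -€386 at Q = 9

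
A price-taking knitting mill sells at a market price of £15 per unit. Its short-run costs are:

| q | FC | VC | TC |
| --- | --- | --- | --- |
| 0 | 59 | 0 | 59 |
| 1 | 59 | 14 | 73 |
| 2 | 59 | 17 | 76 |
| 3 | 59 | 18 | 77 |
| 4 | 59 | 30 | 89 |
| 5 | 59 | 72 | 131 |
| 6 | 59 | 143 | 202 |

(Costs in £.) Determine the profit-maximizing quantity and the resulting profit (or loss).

Tabulate TR − TC: q=0: -59; q=1: -58; q=2: -46; q=3: -32; q=4: -29; q=5: -56; q=6: -112.
Profit is maximized at q = 4. AVC there is 30/4 = £7.50 ≤ P, so producing beats shutting down (which would give -£59).

q = 4; profit = -£29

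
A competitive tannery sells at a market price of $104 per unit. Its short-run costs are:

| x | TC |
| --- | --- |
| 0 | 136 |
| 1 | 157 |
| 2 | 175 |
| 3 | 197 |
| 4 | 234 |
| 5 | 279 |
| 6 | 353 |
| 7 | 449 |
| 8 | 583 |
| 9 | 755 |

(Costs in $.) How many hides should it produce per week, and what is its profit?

Profit at each row (π = 104x − TC): x=0: -136; x=1: -53; x=2: 33; x=3: 115; x=4: 182; x=5: 241; x=6: 271; x=7: 279; x=8: 249; x=9: 181.
Profit is maximized at x = 7. AVC there is 313/7 = $44.71 ≤ P, so producing beats shutting down (which would give -$136).

x = 7; profit = $279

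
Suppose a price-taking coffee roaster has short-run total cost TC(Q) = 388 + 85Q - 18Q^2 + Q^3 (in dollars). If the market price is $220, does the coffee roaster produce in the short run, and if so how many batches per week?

Variable cost is VC = 85Q - 18Q^2 + Q^3, so AVC = VC/Q = 85 - 18Q + Q^2 and MC = dTC/dQ = 85 - 36Q + 3Q^2.
AVC is minimized where dAVC/dQ = -18 + 2Q = 0, at Q = 9; min AVC = 85 - 18·9 + 9^2 = $4.
Since P = $220 ≥ min AVC = $4, price covers variable cost and the firm should produce.
Set P = MC: 220 = 85 - 36Q + 3Q^2 → -135 - 36Q + 3Q^2 = 0. The roots are Q = -3 and Q = 15; the profit-maximizing output is on the rising part of MC, so Q* = 15.
Check: AVC at Q = 15 is $40 ≤ P, so revenue covers variable cost.
Profit = P·Q − TC = 220·15 − 988 = $2312.

Produce at Q = 15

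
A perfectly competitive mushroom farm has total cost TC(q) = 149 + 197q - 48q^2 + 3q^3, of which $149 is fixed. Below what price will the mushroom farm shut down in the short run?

Short-run supply begins at min AVC. From VC = 197q - 48q^2 + 3q^3, AVC = 197 - 48q + 3q^2.
dAVC/dq = -48 + 6q = 0 gives q = 8. min AVC = 197 - 48·8 + 3·8^2 = 5.
So the shutdown price is $5.

$5 per unit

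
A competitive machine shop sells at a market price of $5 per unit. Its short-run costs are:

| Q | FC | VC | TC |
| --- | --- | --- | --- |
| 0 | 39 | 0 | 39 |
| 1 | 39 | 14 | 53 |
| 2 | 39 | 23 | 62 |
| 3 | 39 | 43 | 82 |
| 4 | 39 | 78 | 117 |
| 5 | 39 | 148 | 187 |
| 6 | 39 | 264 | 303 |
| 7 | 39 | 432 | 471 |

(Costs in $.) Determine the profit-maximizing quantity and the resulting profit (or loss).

Q = 0 (shut down); profit = -$39

Compute π = P·Q − TC at each output: Q=0: -39; Q=1: -48; Q=2: -52; Q=3: -67; Q=4: -97; Q=5: -162; Q=6: -273; Q=7: -436.
Profit is highest at Q = 0. Equivalently, the lowest AVC in the table is 23/2 ≈ $11.50 at Q = 2, and P = $5 falls below it — price never covers variable cost, so the firm shuts down and loses only its fixed cost.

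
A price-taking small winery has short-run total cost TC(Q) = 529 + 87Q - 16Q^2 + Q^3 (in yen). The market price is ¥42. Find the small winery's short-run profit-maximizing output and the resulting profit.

AVC = 87 - 16Q + Q^2; min AVC = ¥23 at Q = 8. Since P = ¥42 ≥ min AVC, the firm produces.
With MC = 87 - 32Q + 3Q^2, P = MC on the upward-sloping part at Q* = 9.
TR = 42·9 = 378. TC = 529 + 216 = 745. Profit = 378 − 745 = -¥367.
Shutting down would mean losing the fixed cost of ¥529, so operating at a loss of ¥367 is better by ¥162.

Profit = -¥367 at Q = 9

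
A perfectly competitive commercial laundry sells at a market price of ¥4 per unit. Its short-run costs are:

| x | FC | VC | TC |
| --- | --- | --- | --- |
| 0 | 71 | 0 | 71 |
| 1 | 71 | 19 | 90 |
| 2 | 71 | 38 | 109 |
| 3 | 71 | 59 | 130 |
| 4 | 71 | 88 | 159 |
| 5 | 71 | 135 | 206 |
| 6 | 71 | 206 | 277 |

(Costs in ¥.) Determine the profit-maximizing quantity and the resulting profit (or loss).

Compute π = P·x − TC at each output: x=0: -71; x=1: -86; x=2: -101; x=3: -118; x=4: -143; x=5: -186; x=6: -253.
Profit is highest at x = 0. Equivalently, the lowest AVC in the table is 19/1 ≈ ¥19 at x = 1, and P = ¥4 falls below it — price never covers variable cost, so the firm shuts down and loses only its fixed cost.

x = 0 (shut down); profit = -¥71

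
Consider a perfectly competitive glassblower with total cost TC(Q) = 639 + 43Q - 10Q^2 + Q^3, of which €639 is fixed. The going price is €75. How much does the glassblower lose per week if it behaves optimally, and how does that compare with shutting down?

AVC = 43 - 10Q + Q^2; min AVC = €18 at Q = 5. Since P = €75 ≥ min AVC, the firm produces.
MC = 43 - 20Q + 3Q^2. Setting P = MC and taking the root on the rising branch gives Q* = 8.
TR = 75·8 = 600. TC = 639 + 216 = 855. Profit = 600 − 855 = -€255.
That loss of €255 beats the €639 the firm would lose by shutting down; producing recovers €384 of fixed cost.

Profit = -€255 at Q = 8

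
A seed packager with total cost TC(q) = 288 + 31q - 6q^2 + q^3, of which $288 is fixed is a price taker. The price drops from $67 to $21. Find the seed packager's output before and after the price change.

Output falls from 6 to 0 (the firm shuts down)

MC = 31 - 12q + 3q^2; the shutdown threshold is min AVC = $22 (at q = 3).
At P = $67 ≥ min AVC, set P = MC on the rising branch: q = 6.
At P = $21 < min AVC = $22, price no longer covers variable cost at any output, so the firm shuts down: q = 0.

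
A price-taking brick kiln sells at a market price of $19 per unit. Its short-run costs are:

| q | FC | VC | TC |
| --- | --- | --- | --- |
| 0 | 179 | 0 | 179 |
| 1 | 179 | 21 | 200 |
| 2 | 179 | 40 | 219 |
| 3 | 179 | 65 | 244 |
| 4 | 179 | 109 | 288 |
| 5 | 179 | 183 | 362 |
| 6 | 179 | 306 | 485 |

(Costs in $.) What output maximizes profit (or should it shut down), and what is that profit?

q = 0 (shut down); profit = -$179

Profit at each row (π = 19q − TC): q=0: -179; q=1: -181; q=2: -181; q=3: -187; q=4: -212; q=5: -267; q=6: -371.
Profit is highest at q = 0. Equivalently, the lowest AVC in the table is 40/2 ≈ $20 at q = 2, and P = $19 falls below it — price never covers variable cost, so the firm shuts down and loses only its fixed cost.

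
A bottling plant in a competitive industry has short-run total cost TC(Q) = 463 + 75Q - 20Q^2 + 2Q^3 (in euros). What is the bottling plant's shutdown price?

The shutdown price is the minimum of AVC. VC = 75Q - 20Q^2 + 2Q^3, so AVC = 75 - 20Q + 2Q^2.
dAVC/dQ = -20 + 4Q = 0 gives Q = 5. min AVC = 75 - 20·5 + 2·5^2 = 25.
So the shutdown price is €25.

€25 per unit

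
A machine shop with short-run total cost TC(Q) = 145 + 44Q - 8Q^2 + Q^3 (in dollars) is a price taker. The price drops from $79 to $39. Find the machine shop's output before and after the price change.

MC = 44 - 16Q + 3Q^2; the shutdown threshold is min AVC = $28 (at Q = 4).
With P = $79 above the shutdown price, P = MC gives Q = 7.
At P = $39 ≥ min AVC, set P = MC: Q = 5. The firm stays open but cuts output.

Output falls from 7 to 5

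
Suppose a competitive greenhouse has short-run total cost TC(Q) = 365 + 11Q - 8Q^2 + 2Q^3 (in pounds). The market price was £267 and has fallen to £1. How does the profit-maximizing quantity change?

AVC = 11 - 8Q + 2Q^2, minimized at Q = 2 where min AVC = £3. MC = 11 - 16Q + 6Q^2.
With P = £267 above the shutdown price, P = MC gives Q = 8.
At P = £1 < min AVC = £3, price no longer covers variable cost at any output, so the firm shuts down: Q = 0.

Output falls from 8 to 0 (the firm shuts down)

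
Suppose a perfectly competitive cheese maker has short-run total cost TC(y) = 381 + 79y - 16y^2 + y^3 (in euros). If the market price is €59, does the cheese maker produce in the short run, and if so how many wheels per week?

Produce at y = 10

Variable cost is VC = 79y - 16y^2 + y^3, so AVC = VC/y = 79 - 16y + y^2 and MC = dTC/dy = 79 - 32y + 3y^2.
The AVC parabola has its vertex at y = 16/2 = 8, where AVC = 79 - 16·8 + 8^2 = €15.
P = €59 exceeds min AVC = €15, so the firm stays open.
Set P = MC: 59 = 79 - 32y + 3y^2 → 20 - 32y + 3y^2 = 0. The roots are y = 2/3 and y = 10; the profit-maximizing output is on the rising part of MC, so y* = 10.
Check: AVC at y = 10 is €19 ≤ P, so revenue covers variable cost.
Profit = P·y − TC = 59·10 − 571 = €19.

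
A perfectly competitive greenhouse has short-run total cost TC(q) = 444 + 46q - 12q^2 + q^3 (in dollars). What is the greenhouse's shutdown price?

The shutdown price is the minimum of AVC. VC = 46q - 12q^2 + q^3, so AVC = 46 - 12q + q^2.
At the minimum of AVC, MC = AVC. MC = 46 - 24q + 3q^2; setting MC = AVC gives 2q^2 - 12q = 0, so q = 6. min AVC = 10.
For P < $10 the firm produces nothing.

$10 per unit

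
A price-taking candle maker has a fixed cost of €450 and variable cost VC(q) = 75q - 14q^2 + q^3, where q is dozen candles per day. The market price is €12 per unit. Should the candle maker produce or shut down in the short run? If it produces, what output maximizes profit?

Variable cost is VC = 75q - 14q^2 + q^3, so AVC = VC/q = 75 - 14q + q^2 and MC = dTC/dq = 75 - 28q + 3q^2.
AVC is minimized where dAVC/dq = -14 + 2q = 0, at q = 7; min AVC = 75 - 14·7 + 7^2 = €26.
With P < min AVC (€12 < €26), every unit sold adds to the loss.
Best response: produce nothing and absorb the €450 fixed cost.

Shut down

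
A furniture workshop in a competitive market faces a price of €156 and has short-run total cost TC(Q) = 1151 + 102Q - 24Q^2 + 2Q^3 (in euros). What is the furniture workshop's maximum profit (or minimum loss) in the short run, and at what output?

Profit = -€179 at Q = 9

AVC = 102 - 24Q + 2Q^2; min AVC = €30 at Q = 6. Since P = €156 ≥ min AVC, the firm produces.
MC = 102 - 48Q + 6Q^2. Setting P = MC and taking the root on the rising branch gives Q* = 9.
TR = 156·9 = 1404. TC = 1151 + 432 = 1583. Profit = 1404 − 1583 = -€179.
By producing, the firm covers all variable cost plus €972 of fixed cost; shutting down would lose the full €1151.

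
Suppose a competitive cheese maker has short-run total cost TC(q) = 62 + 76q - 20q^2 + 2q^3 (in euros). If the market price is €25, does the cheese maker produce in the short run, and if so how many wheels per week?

From TC, MC = TC'(q) = 76 - 40q + 6q^2 and AVC = VC/q = 76 - 20q + 2q^2.
The AVC parabola has its vertex at q = 20/4 = 5, where AVC = 76 - 20·5 + 2·5^2 = €26.
Since P = €25 < min AVC = €26, price fails to cover variable cost at any output.
Best response: produce nothing and absorb the €62 fixed cost.

Shut down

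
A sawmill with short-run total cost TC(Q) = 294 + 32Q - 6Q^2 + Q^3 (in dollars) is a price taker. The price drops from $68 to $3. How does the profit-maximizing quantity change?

MC = 32 - 12Q + 3Q^2; the shutdown threshold is min AVC = $23 (at Q = 3).
With P = $68 above the shutdown price, P = MC gives Q = 6.
At P = $3 < min AVC = $23, price no longer covers variable cost at any output, so the firm shuts down: Q = 0.

Output falls from 6 to 0 (the firm shuts down)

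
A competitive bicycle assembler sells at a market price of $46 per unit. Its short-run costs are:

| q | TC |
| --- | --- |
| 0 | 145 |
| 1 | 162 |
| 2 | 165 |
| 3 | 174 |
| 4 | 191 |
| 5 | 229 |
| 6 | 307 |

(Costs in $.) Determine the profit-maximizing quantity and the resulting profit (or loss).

Profit at each row (π = 46q − TC): q=0: -145; q=1: -116; q=2: -73; q=3: -36; q=4: -7; q=5: 1; q=6: -31.
Profit is maximized at q = 5. AVC there is 84/5 = $16.80 ≤ P, so producing beats shutting down (which would give -$145).

q = 5; profit = $1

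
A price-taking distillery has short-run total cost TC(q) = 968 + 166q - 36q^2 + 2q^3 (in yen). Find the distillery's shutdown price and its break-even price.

Shutdown price = ¥4; break-even price = ¥100

Shutdown price = min AVC. AVC = 166 - 36q + 2q^2, with vertex at q = 9 and minimum ¥4.
ATC = 968/q + 166 - 36q + 2q^2. Setting dATC/dq = −968/q^2 − 36 + 4q = 0 gives q = 11 (since 4·11^3 − 36·11^2 = 968).
min ATC = 968/11 + 166 − 36·11 + 2·11^2 = ¥100. That is the break-even price.
Between these two prices the firm operates at a loss; above ¥100 it earns a profit.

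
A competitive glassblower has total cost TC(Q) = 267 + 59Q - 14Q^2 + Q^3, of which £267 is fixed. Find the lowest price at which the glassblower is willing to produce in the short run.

£10 per unit

The firm shuts down when price falls below the minimum of average variable cost. AVC = VC/Q = 59 - 14Q + Q^2.
dAVC/dQ = -14 + 2Q = 0 gives Q = 7. min AVC = 59 - 14·7 + 7^2 = 10.
For P < £10 the firm produces nothing.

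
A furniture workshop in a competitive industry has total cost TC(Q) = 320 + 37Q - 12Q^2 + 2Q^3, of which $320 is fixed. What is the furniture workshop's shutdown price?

The firm shuts down when price falls below the minimum of average variable cost. AVC = VC/Q = 37 - 12Q + 2Q^2.
At the minimum of AVC, MC = AVC. MC = 37 - 24Q + 6Q^2; setting MC = AVC gives 4Q^2 - 12Q = 0, so Q = 3. min AVC = 19.
So the shutdown price is $19.

$19 per unit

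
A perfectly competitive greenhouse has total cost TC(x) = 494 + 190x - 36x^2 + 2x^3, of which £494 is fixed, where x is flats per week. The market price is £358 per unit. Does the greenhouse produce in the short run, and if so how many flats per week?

Produce at x = 14

Strip out fixed cost: VC = 190x - 36x^2 + 2x^3. Then AVC = 190 - 36x + 2x^2 and MC = 190 - 72x + 6x^2.
The AVC parabola has its vertex at x = 36/4 = 9, where AVC = 190 - 36·9 + 2·9^2 = £28.
Because £358 ≥ £28, revenue can cover variable cost; the firm operates.
Set P = MC: 358 = 190 - 72x + 6x^2 → -168 - 72x + 6x^2 = 0. The roots are x = -2 and x = 14; the profit-maximizing output is on the rising part of MC, so x* = 14.
Check: AVC at x = 14 is £78 ≤ P, so revenue covers variable cost.
Profit = P·x − TC = 358·14 − 1586 = £3426.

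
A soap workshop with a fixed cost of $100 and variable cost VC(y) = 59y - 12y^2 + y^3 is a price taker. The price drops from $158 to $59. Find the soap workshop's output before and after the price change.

Output falls from 11 to 8

MC = 59 - 24y + 3y^2; the shutdown threshold is min AVC = $23 (at y = 6).
With P = $158 above the shutdown price, P = MC gives y = 11.
At P = $59 ≥ min AVC, set P = MC: y = 8. The firm stays open but cuts output.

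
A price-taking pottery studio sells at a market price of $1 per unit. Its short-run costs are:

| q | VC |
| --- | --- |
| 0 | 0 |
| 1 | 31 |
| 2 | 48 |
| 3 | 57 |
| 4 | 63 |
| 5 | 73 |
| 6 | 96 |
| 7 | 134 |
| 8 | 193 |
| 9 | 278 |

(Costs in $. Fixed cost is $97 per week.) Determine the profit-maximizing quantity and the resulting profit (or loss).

Profit at each row (π = 1q − TC): q=0: -97; q=1: -127; q=2: -143; q=3: -151; q=4: -156; q=5: -165; q=6: -187; q=7: -224; q=8: -282; q=9: -366.
Profit is highest at q = 0. Equivalently, the lowest AVC in the table is 73/5 ≈ $14.60 at q = 5, and P = $1 falls below it — price never covers variable cost, so the firm shuts down and loses only its fixed cost.

q = 0 (shut down); profit = -$97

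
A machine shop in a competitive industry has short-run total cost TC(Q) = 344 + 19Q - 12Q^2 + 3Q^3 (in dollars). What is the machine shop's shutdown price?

Short-run supply begins at min AVC. From VC = 19Q - 12Q^2 + 3Q^3, AVC = 19 - 12Q + 3Q^2.
dAVC/dQ = -12 + 6Q = 0 gives Q = 2. min AVC = 19 - 12·2 + 3·2^2 = 7.
So the shutdown price is $7.

$7 per unit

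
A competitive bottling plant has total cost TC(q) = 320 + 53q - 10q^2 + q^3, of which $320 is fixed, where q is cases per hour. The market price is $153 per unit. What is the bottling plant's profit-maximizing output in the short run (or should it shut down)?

Produce at q = 10

Strip out fixed cost: VC = 53q - 10q^2 + q^3. Then AVC = 53 - 10q + q^2 and MC = 53 - 20q + 3q^2.
AVC is minimized where dAVC/dq = -10 + 2q = 0, at q = 5; min AVC = 53 - 10·5 + 5^2 = $28.
Since P = $153 ≥ min AVC = $28, price covers variable cost and the firm should produce.
P = MC gives -100 - 20q + 3q^2 = 0, with roots -10/3 and 10. Take the larger (rising MC): q* = 10.
Check: AVC at q = 10 is $53 ≤ P, so revenue covers variable cost.
Profit = P·q − TC = 153·10 − 850 = $680.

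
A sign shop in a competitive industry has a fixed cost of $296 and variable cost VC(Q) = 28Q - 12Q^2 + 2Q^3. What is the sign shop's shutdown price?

The firm shuts down when price falls below the minimum of average variable cost. AVC = VC/Q = 28 - 12Q + 2Q^2.
dAVC/dQ = -12 + 4Q = 0 gives Q = 3. min AVC = 28 - 12·3 + 2·3^2 = 10.
So the shutdown price is $10.

$10 per unit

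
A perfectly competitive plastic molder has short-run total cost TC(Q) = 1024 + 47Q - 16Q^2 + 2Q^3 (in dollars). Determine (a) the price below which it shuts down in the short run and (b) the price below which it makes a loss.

Shutdown price = $15; break-even price = $175

AVC = 47 - 16Q + 2Q^2; minimized at Q = 4, giving min AVC = $15. That is the shutdown price.
ATC = 1024/Q + 47 - 16Q + 2Q^2. Setting dATC/dQ = −1024/Q^2 − 16 + 4Q = 0 gives Q = 8 (since 4·8^3 − 16·8^2 = 1024).
min ATC = 1024/8 + 47 − 16·8 + 2·8^2 = $175. That is the break-even price.
For $15 ≤ P < $175 the firm produces at a loss; below $15 it shuts down.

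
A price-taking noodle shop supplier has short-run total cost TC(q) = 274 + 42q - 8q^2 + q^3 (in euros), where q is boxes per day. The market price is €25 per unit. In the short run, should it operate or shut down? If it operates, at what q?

Variable cost is VC = 42q - 8q^2 + q^3, so AVC = VC/q = 42 - 8q + q^2 and MC = dTC/dq = 42 - 16q + 3q^2.
The AVC parabola has its vertex at q = 8/2 = 4, where AVC = 42 - 8·4 + 4^2 = €26.
Since P = €25 < min AVC = €26, price fails to cover variable cost at any output.
Shutting down limits the loss to fixed cost, €274.

Shut down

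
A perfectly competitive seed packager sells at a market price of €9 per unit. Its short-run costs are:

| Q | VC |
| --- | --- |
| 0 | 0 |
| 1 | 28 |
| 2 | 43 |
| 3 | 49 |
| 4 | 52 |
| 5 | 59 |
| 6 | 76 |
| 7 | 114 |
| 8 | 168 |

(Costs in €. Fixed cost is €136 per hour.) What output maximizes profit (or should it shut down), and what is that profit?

Q = 0 (shut down); profit = -€136

Tabulate TR − TC: Q=0: -136; Q=1: -155; Q=2: -161; Q=3: -158; Q=4: -152; Q=5: -150; Q=6: -158; Q=7: -187; Q=8: -232.
Profit is highest at Q = 0. Equivalently, the lowest AVC in the table is 59/5 ≈ €11.80 at Q = 5, and P = €9 falls below it — price never covers variable cost, so the firm shuts down and loses only its fixed cost.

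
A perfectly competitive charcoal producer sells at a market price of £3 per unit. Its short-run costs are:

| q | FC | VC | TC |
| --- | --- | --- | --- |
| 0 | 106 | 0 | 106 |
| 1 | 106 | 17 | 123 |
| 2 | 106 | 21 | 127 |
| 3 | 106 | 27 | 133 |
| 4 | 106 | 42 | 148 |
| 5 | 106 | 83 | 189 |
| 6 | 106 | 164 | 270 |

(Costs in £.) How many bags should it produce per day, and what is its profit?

Tabulate TR − TC: q=0: -106; q=1: -120; q=2: -121; q=3: -124; q=4: -136; q=5: -174; q=6: -252.
Profit is highest at q = 0. Equivalently, the lowest AVC in the table is 27/3 ≈ £9 at q = 3, and P = £3 falls below it — price never covers variable cost, so the firm shuts down and loses only its fixed cost.

q = 0 (shut down); profit = -£106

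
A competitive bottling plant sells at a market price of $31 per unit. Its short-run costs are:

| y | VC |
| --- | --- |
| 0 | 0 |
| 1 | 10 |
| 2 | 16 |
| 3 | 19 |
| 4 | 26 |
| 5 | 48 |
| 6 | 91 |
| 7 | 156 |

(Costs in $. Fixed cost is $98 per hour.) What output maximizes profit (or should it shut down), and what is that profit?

y = 5; profit = $9

Profit at each row (π = 31y − TC): y=0: -98; y=1: -77; y=2: -52; y=3: -24; y=4: 0; y=5: 9; y=6: -3; y=7: -37.
Profit is maximized at y = 5. AVC there is 48/5 = $9.60 ≤ P, so producing beats shutting down (which would give -$98).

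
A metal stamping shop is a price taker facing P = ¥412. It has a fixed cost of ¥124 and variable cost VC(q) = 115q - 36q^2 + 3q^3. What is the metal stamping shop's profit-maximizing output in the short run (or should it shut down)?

From TC, MC = TC'(q) = 115 - 72q + 9q^2 and AVC = VC/q = 115 - 36q + 3q^2.
AVC is minimized where dAVC/dq = -36 + 6q = 0, at q = 6; min AVC = 115 - 36·6 + 3·6^2 = ¥7.
Since P = ¥412 ≥ min AVC = ¥7, price covers variable cost and the firm should produce.
Solving P = MC: -297 - 72q + 9q^2 = 0 ⇒ q = -3 or 11. On the upward-sloping branch, q* = 11.
Check: AVC at q = 11 is ¥82 ≤ P, so revenue covers variable cost.
Profit = P·q − TC = 412·11 − 1026 = ¥3506.

Produce at q = 11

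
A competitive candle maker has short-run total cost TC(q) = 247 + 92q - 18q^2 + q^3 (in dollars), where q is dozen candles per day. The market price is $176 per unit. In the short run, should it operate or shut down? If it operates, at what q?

From TC, MC = TC'(q) = 92 - 36q + 3q^2 and AVC = VC/q = 92 - 18q + q^2.
The AVC parabola has its vertex at q = 18/2 = 9, where AVC = 92 - 18·9 + 9^2 = $11.
Because $176 ≥ $11, revenue can cover variable cost; the firm operates.
Solving P = MC: -84 - 36q + 3q^2 = 0 ⇒ q = -2 or 14. On the upward-sloping branch, q* = 14.
Check: AVC at q = 14 is $36 ≤ P, so revenue covers variable cost.
Profit = P·q − TC = 176·14 − 751 = $1713.

Produce at q = 14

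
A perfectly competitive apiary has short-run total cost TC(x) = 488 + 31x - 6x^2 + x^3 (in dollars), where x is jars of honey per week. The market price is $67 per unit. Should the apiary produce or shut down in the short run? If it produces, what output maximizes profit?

From TC, MC = TC'(x) = 31 - 12x + 3x^2 and AVC = VC/x = 31 - 6x + x^2.
The AVC parabola has its vertex at x = 6/2 = 3, where AVC = 31 - 6·3 + 3^2 = $22.
Since P = $67 ≥ min AVC = $22, price covers variable cost and the firm should produce.
P = MC gives -36 - 12x + 3x^2 = 0, with roots -2 and 6. Take the larger (rising MC): x* = 6.
Check: AVC at x = 6 is $31 ≤ P, so revenue covers variable cost.
Profit = P·x − TC = 67·6 − 674 = -$272, a loss, but smaller than the $488 fixed cost the firm would lose by shutting down.

Produce at x = 6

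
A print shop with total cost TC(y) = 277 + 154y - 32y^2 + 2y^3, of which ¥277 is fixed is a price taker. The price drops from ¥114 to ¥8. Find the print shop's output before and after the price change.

MC = 154 - 64y + 6y^2; the shutdown threshold is min AVC = ¥26 (at y = 8).
With P = ¥114 above the shutdown price, P = MC gives y = 10.
At P = ¥8 < min AVC = ¥26, price no longer covers variable cost at any output, so the firm shuts down: y = 0.

Output falls from 10 to 0 (the firm shuts down)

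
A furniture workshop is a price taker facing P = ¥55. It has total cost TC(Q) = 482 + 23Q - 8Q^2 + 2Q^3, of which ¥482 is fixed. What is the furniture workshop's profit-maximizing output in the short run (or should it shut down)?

Strip out fixed cost: VC = 23Q - 8Q^2 + 2Q^3. Then AVC = 23 - 8Q + 2Q^2 and MC = 23 - 16Q + 6Q^2.
AVC is minimized where dAVC/dQ = -8 + 4Q = 0, at Q = 2; min AVC = 23 - 8·2 + 2·2^2 = ¥15.
P = ¥55 exceeds min AVC = ¥15, so the firm stays open.
P = MC gives -32 - 16Q + 6Q^2 = 0, with roots -4/3 and 4. Take the larger (rising MC): Q* = 4.
Check: AVC at Q = 4 is ¥23 ≤ P, so revenue covers variable cost.
Profit = P·Q − TC = 55·4 − 574 = -¥354, a loss, but smaller than the ¥482 fixed cost the firm would lose by shutting down.

Produce at Q = 4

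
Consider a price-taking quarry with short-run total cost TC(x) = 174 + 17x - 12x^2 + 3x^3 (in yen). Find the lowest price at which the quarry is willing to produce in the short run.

The firm shuts down when price falls below the minimum of average variable cost. AVC = VC/x = 17 - 12x + 3x^2.
dAVC/dx = -12 + 6x = 0 gives x = 2. min AVC = 17 - 12·2 + 3·2^2 = 5.
The firm shuts down for any P below ¥5.

¥5 per unit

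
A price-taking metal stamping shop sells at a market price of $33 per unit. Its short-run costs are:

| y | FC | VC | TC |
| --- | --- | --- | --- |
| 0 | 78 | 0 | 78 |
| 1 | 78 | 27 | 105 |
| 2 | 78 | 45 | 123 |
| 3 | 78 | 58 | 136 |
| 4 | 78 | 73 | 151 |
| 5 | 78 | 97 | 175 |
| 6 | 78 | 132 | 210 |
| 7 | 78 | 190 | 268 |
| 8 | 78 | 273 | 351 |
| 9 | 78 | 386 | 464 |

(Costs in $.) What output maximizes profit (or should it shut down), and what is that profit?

Compute π = P·y − TC at each output: y=0: -78; y=1: -72; y=2: -57; y=3: -37; y=4: -19; y=5: -10; y=6: -12; y=7: -37; y=8: -87; y=9: -167.
Profit is maximized at y = 5. AVC there is 97/5 = $19.40 ≤ P, so producing beats shutting down (which would give -$78).

y = 5; profit = -$10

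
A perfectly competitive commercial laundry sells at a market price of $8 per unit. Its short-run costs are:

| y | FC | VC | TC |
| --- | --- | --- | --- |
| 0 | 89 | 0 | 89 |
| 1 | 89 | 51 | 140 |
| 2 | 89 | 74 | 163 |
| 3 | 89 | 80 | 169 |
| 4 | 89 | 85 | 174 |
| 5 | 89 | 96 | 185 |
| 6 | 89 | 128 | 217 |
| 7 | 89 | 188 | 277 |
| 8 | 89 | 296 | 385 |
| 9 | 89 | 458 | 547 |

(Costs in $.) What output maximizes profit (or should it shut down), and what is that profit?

y = 0 (shut down); profit = -$89

Profit at each row (π = 8y − TC): y=0: -89; y=1: -132; y=2: -147; y=3: -145; y=4: -142; y=5: -145; y=6: -169; y=7: -221; y=8: -321; y=9: -475.
Profit is highest at y = 0. Equivalently, the lowest AVC in the table is 96/5 ≈ $19.20 at y = 5, and P = $8 falls below it — price never covers variable cost, so the firm shuts down and loses only its fixed cost.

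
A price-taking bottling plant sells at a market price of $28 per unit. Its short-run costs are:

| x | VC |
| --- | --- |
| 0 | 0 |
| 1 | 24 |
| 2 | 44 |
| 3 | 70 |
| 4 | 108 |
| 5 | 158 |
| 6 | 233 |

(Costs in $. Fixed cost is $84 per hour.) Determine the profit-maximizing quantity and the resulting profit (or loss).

Profit at each row (π = 28x − TC): x=0: -84; x=1: -80; x=2: -72; x=3: -70; x=4: -80; x=5: -102; x=6: -149.
Profit is maximized at x = 3. AVC there is 70/3 = $23.33 ≤ P, so producing beats shutting down (which would give -$84).

x = 3; profit = -$70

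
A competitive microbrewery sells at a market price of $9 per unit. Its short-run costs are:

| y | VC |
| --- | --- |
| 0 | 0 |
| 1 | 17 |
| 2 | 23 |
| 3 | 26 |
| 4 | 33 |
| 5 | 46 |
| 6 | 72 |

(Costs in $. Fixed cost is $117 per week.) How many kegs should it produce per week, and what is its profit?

Tabulate TR − TC: y=0: -117; y=1: -125; y=2: -122; y=3: -116; y=4: -114; y=5: -118; y=6: -135.
Profit is maximized at y = 4. AVC there is 33/4 = $8.25 ≤ P, so producing beats shutting down (which would give -$117).

y = 4; profit = -$114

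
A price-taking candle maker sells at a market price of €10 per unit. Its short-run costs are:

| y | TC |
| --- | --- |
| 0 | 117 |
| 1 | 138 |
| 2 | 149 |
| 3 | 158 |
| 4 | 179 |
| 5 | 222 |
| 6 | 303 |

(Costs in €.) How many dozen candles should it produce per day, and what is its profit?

y = 0 (shut down); profit = -€117

Compute π = P·y − TC at each output: y=0: -117; y=1: -128; y=2: -129; y=3: -128; y=4: -139; y=5: -172; y=6: -243.
Profit is highest at y = 0. Equivalently, the lowest AVC in the table is 41/3 ≈ €13.67 at y = 3, and P = €10 falls below it — price never covers variable cost, so the firm shuts down and loses only its fixed cost.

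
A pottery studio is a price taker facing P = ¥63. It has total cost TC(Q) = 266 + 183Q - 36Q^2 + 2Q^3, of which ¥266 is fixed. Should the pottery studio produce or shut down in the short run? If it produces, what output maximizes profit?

Produce at Q = 10

From TC, MC = TC'(Q) = 183 - 72Q + 6Q^2 and AVC = VC/Q = 183 - 36Q + 2Q^2.
The AVC parabola has its vertex at Q = 36/4 = 9, where AVC = 183 - 36·9 + 2·9^2 = ¥21.
Since P = ¥63 ≥ min AVC = ¥21, price covers variable cost and the firm should produce.
Set P = MC: 63 = 183 - 72Q + 6Q^2 → 120 - 72Q + 6Q^2 = 0. The roots are Q = 2 and Q = 10; the profit-maximizing output is on the rising part of MC, so Q* = 10.
Check: AVC at Q = 10 is ¥23 ≤ P, so revenue covers variable cost.
Profit = P·Q − TC = 63·10 − 496 = ¥134.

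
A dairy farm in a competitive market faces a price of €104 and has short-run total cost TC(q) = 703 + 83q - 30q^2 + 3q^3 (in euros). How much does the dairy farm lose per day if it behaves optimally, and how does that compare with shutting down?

AVC = 83 - 30q + 3q^2 has its minimum €8 at q = 5; price €104 clears that bar, so the firm operates.
With MC = 83 - 60q + 9q^2, P = MC on the upward-sloping part at q* = 7.
TR = 104·7 = 728. TC = 703 + 140 = 843. Profit = 728 − 843 = -€115.
Shutting down would mean losing the fixed cost of €703, so operating at a loss of €115 is better by €588.

Profit = -€115 at q = 7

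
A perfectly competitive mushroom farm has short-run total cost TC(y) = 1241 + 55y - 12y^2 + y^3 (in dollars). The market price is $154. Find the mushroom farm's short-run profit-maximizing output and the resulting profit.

AVC = 55 - 12y + y^2; min AVC = $19 at y = 6. Since P = $154 ≥ min AVC, the firm produces.
With MC = 55 - 24y + 3y^2, P = MC on the upward-sloping part at y* = 11.
TR = 154·11 = 1694. TC = 1241 + 484 = 1725. Profit = 1694 − 1725 = -$31.
By producing, the firm covers all variable cost plus $1210 of fixed cost; shutting down would lose the full $1241.

Profit = -$31 at y = 11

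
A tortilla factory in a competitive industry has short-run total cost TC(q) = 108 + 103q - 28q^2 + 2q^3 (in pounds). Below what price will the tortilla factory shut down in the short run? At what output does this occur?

£5 per unit, at q = 7

Short-run supply begins at min AVC. From VC = 103q - 28q^2 + 2q^3, AVC = 103 - 28q + 2q^2.
dAVC/dq = -28 + 4q = 0 gives q = 7. min AVC = 103 - 28·7 + 2·7^2 = 5.
The firm shuts down for any P below £5.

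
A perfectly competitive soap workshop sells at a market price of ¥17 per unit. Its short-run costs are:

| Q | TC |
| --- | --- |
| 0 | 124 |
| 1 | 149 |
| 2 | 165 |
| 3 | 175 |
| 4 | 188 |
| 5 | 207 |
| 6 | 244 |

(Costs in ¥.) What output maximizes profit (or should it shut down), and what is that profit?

Q = 4; profit = -¥120

Tabulate TR − TC: Q=0: -124; Q=1: -132; Q=2: -131; Q=3: -124; Q=4: -120; Q=5: -122; Q=6: -142.
Profit is maximized at Q = 4. AVC there is 64/4 = ¥16 ≤ P, so producing beats shutting down (which would give -¥124).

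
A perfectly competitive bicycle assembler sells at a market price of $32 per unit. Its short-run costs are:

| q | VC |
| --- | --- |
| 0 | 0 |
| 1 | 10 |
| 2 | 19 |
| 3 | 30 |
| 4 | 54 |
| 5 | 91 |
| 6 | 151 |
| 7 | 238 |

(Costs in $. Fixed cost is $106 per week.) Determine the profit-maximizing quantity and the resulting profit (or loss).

q = 4; profit = -$32

Tabulate TR − TC: q=0: -106; q=1: -84; q=2: -61; q=3: -40; q=4: -32; q=5: -37; q=6: -65; q=7: -120.
Profit is maximized at q = 4. AVC there is 54/4 = $13.50 ≤ P, so producing beats shutting down (which would give -$106).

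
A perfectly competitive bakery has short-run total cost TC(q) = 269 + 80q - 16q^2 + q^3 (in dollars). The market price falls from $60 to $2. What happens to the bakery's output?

Output falls from 10 to 0 (the firm shuts down)

MC = 80 - 32q + 3q^2; the shutdown threshold is min AVC = $16 (at q = 8).
With P = $60 above the shutdown price, P = MC gives q = 10.
At P = $2 < min AVC = $16, price no longer covers variable cost at any output, so the firm shuts down: q = 0.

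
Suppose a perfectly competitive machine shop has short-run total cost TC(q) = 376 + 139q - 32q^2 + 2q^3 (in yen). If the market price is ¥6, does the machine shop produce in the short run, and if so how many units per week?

Variable cost is VC = 139q - 32q^2 + 2q^3, so AVC = VC/q = 139 - 32q + 2q^2 and MC = dTC/dq = 139 - 64q + 6q^2.
The AVC parabola has its vertex at q = 32/4 = 8, where AVC = 139 - 32·8 + 2·8^2 = ¥11.
With P < min AVC (¥6 < ¥11), every unit sold adds to the loss.
The firm minimizes its loss by shutting down and losing only its fixed cost of ¥376.

Shut down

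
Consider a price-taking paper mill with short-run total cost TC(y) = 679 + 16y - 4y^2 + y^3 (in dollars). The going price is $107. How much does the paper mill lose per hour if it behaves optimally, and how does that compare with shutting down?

AVC = 16 - 4y + y^2 has its minimum $12 at y = 2; price $107 clears that bar, so the firm operates.
With MC = 16 - 8y + 3y^2, P = MC on the upward-sloping part at y* = 7.
TR = 107·7 = 749. TC = 679 + 259 = 938. Profit = 749 − 938 = -$189.
That loss of $189 beats the $679 the firm would lose by shutting down; producing recovers $490 of fixed cost.

Profit = -$189 at y = 7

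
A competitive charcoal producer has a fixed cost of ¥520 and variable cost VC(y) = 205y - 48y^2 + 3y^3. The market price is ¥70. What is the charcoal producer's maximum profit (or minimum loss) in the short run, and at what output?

Profit = -¥34 at y = 9

AVC = 205 - 48y + 3y^2; min AVC = ¥13 at y = 8. Since P = ¥70 ≥ min AVC, the firm produces.
With MC = 205 - 96y + 9y^2, P = MC on the upward-sloping part at y* = 9.
TR = 70·9 = 630. TC = 520 + 144 = 664. Profit = 630 − 664 = -¥34.
That loss of ¥34 beats the ¥520 the firm would lose by shutting down; producing recovers ¥486 of fixed cost.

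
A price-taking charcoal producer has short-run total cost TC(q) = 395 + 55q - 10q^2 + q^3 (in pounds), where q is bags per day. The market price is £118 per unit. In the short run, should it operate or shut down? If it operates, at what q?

Produce at q = 9

Variable cost is VC = 55q - 10q^2 + q^3, so AVC = VC/q = 55 - 10q + q^2 and MC = dTC/dq = 55 - 20q + 3q^2.
AVC is minimized where dAVC/dq = -10 + 2q = 0, at q = 5; min AVC = 55 - 10·5 + 5^2 = £30.
Since P = £118 ≥ min AVC = £30, price covers variable cost and the firm should produce.
P = MC gives -63 - 20q + 3q^2 = 0, with roots -7/3 and 9. Take the larger (rising MC): q* = 9.
Check: AVC at q = 9 is £46 ≤ P, so revenue covers variable cost.
Profit = P·q − TC = 118·9 − 809 = £253.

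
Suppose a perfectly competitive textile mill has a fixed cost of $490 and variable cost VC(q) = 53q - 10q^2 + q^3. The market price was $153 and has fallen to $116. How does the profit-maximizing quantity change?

Output falls from 10 to 9

MC = 53 - 20q + 3q^2; the shutdown threshold is min AVC = $28 (at q = 5).
At P = $153 ≥ min AVC, set P = MC on the rising branch: q = 10.
At P = $116 ≥ min AVC, set P = MC: q = 9. The firm stays open but cuts output.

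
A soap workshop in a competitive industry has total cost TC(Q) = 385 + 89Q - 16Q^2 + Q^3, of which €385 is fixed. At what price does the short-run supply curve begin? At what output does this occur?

The shutdown price is the minimum of AVC. VC = 89Q - 16Q^2 + Q^3, so AVC = 89 - 16Q + Q^2.
dAVC/dQ = -16 + 2Q = 0 gives Q = 8. min AVC = 89 - 16·8 + 8^2 = 25.
For P < €25 the firm produces nothing.

€25 per unit, at Q = 8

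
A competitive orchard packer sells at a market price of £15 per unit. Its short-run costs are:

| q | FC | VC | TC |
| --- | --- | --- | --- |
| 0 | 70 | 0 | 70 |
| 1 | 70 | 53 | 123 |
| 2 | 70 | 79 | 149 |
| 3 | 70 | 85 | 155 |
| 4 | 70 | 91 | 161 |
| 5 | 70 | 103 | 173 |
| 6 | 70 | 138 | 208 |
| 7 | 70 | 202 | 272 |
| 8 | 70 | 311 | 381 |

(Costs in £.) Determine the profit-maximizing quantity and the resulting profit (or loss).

q = 0 (shut down); profit = -£70

Compute π = P·q − TC at each output: q=0: -70; q=1: -108; q=2: -119; q=3: -110; q=4: -101; q=5: -98; q=6: -118; q=7: -167; q=8: -261.
Profit is highest at q = 0. Equivalently, the lowest AVC in the table is 103/5 ≈ £20.60 at q = 5, and P = £15 falls below it — price never covers variable cost, so the firm shuts down and loses only its fixed cost.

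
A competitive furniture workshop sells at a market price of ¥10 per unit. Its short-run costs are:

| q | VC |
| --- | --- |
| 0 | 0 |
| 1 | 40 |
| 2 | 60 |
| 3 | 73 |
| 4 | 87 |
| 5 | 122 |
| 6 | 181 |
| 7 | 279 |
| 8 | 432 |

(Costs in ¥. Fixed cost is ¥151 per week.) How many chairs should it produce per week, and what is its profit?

Compute π = P·q − TC at each output: q=0: -151; q=1: -181; q=2: -191; q=3: -194; q=4: -198; q=5: -223; q=6: -272; q=7: -360; q=8: -503.
Profit is highest at q = 0. Equivalently, the lowest AVC in the table is 87/4 ≈ ¥21.75 at q = 4, and P = ¥10 falls below it — price never covers variable cost, so the firm shuts down and loses only its fixed cost.

q = 0 (shut down); profit = -¥151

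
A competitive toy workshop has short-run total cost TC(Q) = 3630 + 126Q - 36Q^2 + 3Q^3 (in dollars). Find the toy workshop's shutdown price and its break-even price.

Shutdown price = $18; break-even price = $423

Shutdown price = min AVC. AVC = 126 - 36Q + 3Q^2, with vertex at Q = 6 and minimum $18.
ATC = 3630/Q + 126 - 36Q + 3Q^2. Setting dATC/dQ = −3630/Q^2 − 36 + 6Q = 0 gives Q = 11 (since 6·11^3 − 36·11^2 = 3630).
min ATC = 3630/11 + 126 − 36·11 + 3·11^2 = $423. That is the break-even price.
Between these two prices the firm operates at a loss; above $423 it earns a profit.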